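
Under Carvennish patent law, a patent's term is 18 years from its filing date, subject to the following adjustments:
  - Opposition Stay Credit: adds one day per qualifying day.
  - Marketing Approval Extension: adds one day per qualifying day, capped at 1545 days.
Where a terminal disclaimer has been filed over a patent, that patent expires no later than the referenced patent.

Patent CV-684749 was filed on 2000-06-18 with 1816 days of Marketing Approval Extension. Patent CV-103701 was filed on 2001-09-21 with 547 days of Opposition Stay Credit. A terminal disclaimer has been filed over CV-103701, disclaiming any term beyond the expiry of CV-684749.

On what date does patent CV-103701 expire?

Natural term of CV-103701:
  Base: filing + 18 years → 21 September 2019.
  Opposition Stay Credit: +547 days → 21 March 2021.
Expiry of referenced patent CV-684749:
  Base: filing + 18 years → 18 June 2018.
  Marketing Approval Extension: 1816 days claimed exceeds the 1545-day cap, so +1545 days → 10 September 2022.
Terminal disclaimer: CV-103701 expires on the earlier of 21 March 2021 and 10 September 2022.

March 21, 2021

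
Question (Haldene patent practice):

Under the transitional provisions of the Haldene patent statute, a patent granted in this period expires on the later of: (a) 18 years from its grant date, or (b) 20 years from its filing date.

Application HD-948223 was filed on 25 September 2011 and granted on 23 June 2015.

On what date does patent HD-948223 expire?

2033-06-23

(a) grant + 18 years → 23 June 2033.
(b) filing + 20 years → 25 September 2031.
Later of the two: 23 June 2033.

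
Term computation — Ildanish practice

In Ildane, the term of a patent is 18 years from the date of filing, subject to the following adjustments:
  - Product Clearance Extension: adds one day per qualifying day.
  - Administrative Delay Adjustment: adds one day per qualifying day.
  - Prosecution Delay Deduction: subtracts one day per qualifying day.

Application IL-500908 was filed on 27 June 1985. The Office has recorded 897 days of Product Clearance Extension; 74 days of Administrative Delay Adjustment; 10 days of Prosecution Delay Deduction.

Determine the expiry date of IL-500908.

Base term: filing date + 18 years → 27 June 2003.
Product Clearance Extension: +897 days → 10 December 2005.
Administrative Delay Adjustment: +74 days → 22 February 2006.
Prosecution Delay Deduction: −10 days → 12 February 2006.

2006-02-12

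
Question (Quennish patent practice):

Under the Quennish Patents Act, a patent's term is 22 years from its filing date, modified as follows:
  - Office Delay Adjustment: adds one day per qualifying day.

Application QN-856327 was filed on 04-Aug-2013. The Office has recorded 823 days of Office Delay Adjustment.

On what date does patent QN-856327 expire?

November 4, 2037

Base term: filing date + 22 years → 4 August 2035.
Office Delay Adjustment: +823 days → 4 November 2037.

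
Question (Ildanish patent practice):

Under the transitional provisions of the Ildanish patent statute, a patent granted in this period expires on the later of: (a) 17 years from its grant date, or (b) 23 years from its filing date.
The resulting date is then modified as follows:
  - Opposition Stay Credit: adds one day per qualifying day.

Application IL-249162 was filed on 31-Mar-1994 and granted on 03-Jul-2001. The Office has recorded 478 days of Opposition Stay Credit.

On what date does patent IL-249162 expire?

October 24, 2019

(a) grant + 17 years → 3 July 2018.
(b) filing + 23 years → 31 March 2017.
Later of the two: 3 July 2018.
Opposition Stay Credit: +478 days → 24 October 2019.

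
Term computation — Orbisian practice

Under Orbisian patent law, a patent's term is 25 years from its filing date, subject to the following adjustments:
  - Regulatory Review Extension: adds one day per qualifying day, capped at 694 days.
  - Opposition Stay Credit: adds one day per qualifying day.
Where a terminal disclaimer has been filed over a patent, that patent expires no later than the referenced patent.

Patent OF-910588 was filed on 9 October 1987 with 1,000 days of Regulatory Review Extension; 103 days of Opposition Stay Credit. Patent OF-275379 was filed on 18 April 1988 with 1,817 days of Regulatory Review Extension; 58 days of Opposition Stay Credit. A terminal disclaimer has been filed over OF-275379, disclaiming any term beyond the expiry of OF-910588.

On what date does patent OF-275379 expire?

Natural term of OF-275379:
  Base: filing + 25 years → 18 April 2013.
  Regulatory Review Extension: 1817 days claimed exceeds the 694-day cap, so +694 days → 13 March 2015.
  Opposition Stay Credit: +58 days → 10 May 2015.
Expiry of referenced patent OF-910588:
  Base: filing + 25 years → 9 October 2012.
  Regulatory Review Extension: 1000 days claimed exceeds the 694-day cap, so +694 days → 3 September 2014.
  Opposition Stay Credit: +103 days → 15 December 2014.
Terminal disclaimer: OF-275379 expires on the earlier of 10 May 2015 and 15 December 2014.

2014-12-15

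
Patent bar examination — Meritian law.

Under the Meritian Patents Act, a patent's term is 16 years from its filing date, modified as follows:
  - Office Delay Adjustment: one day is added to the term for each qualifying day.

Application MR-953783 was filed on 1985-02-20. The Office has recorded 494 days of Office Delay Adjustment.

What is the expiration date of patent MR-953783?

Base term: filing date + 16 years → 20 February 2001.
Office Delay Adjustment: +494 days → 29 June 2002.

2002-06-29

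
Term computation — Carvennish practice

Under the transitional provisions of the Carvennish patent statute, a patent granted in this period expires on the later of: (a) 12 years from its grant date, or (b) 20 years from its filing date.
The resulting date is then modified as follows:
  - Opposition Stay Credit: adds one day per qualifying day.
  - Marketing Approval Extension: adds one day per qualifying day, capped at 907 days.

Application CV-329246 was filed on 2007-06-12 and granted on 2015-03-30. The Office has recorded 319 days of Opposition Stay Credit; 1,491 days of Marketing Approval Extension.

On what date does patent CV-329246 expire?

(a) grant + 12 years → 30 March 2027.
(b) filing + 20 years → 12 June 2027.
Later of the two: 12 June 2027.
Opposition Stay Credit: +319 days → 26 April 2028.
Marketing Approval Extension: 1491 days claimed exceeds the 907-day cap, so +907 days → 20 October 2030.

2030-10-20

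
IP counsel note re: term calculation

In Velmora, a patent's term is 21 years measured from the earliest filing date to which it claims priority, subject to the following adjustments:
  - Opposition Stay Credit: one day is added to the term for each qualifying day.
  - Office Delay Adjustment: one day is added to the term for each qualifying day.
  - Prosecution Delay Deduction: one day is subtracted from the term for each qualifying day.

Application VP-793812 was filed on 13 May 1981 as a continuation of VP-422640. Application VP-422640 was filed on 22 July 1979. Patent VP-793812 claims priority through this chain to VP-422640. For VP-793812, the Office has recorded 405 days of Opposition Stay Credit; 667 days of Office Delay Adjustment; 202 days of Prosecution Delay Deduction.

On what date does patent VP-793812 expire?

2002-12-09

Earliest priority filing: 22 July 1979.
Base term: 22 July 1979 + 21 years → 22 July 2000.
Opposition Stay Credit: +405 days → 31 August 2001.
Office Delay Adjustment: +667 days → 29 June 2003.
Prosecution Delay Deduction: −202 days → 9 December 2002.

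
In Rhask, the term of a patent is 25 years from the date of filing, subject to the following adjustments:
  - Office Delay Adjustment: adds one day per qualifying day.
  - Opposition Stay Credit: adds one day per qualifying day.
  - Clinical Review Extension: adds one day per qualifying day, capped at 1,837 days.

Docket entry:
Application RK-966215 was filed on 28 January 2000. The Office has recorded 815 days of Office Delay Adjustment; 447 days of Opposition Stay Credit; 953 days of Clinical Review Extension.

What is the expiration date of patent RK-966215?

Base term: filing date + 25 years → 28 January 2025.
Office Delay Adjustment: +815 days → 23 April 2027.
Opposition Stay Credit: +447 days → 13 July 2028.
Clinical Review Extension: 953 days (within the 1837-day cap) → +953 days → 21 February 2031.

February 21, 2031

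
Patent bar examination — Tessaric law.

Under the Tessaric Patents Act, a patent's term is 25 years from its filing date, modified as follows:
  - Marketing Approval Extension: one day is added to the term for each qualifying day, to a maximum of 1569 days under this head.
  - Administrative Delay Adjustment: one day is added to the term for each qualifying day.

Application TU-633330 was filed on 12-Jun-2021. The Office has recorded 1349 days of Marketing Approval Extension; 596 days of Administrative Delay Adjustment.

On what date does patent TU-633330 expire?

Base term: filing date + 25 years → 12 June 2046.
Marketing Approval Extension: 1349 days (within the 1569-day cap) → +1349 days → 20 February 2050.
Administrative Delay Adjustment: +596 days → 9 October 2051.

2051-10-09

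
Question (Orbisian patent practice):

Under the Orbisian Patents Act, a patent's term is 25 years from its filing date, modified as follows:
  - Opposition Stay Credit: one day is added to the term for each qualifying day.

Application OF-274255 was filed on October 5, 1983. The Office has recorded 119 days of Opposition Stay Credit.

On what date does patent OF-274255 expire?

Base term: filing date + 25 years → 5 October 2008.
Opposition Stay Credit: +119 days → 1 February 2009.

2009-02-01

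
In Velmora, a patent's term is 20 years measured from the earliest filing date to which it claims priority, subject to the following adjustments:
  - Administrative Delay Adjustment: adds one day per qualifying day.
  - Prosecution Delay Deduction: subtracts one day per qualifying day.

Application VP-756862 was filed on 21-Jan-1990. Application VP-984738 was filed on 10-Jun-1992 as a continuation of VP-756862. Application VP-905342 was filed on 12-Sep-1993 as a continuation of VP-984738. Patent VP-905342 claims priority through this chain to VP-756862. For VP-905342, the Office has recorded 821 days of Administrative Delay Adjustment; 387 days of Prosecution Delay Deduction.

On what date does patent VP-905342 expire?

2011-03-31

Earliest priority filing: 21 January 1990.
Base term: 21 January 1990 + 20 years → 21 January 2010.
Administrative Delay Adjustment: +821 days → 21 April 2012.
Prosecution Delay Deduction: −387 days → 31 March 2011.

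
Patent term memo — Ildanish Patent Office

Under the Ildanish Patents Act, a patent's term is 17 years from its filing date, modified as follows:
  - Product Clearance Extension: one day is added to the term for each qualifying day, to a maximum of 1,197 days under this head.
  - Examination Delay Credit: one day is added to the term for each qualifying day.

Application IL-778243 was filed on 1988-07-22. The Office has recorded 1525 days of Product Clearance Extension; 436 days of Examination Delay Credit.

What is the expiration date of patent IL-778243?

2010-01-10

Base term: filing date + 17 years → 22 July 2005.
Product Clearance Extension: 1525 days claimed exceeds the 1197-day cap, so +1197 days → 31 October 2008.
Examination Delay Credit: +436 days → 10 January 2010.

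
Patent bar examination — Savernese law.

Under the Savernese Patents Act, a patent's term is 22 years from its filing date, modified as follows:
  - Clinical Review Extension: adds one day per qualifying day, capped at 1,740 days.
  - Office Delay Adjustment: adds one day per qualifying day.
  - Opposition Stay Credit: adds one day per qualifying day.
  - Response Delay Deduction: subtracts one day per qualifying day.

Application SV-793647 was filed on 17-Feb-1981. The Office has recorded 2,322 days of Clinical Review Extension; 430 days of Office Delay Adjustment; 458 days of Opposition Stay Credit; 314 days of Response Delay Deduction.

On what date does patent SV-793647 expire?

Base term: filing date + 22 years → 17 February 2003.
Clinical Review Extension: 2322 days claimed exceeds the 1740-day cap, so +1740 days → 23 November 2007.
Office Delay Adjustment: +430 days → 26 January 2009.
Opposition Stay Credit: +458 days → 29 April 2010.
Response Delay Deduction: −314 days → 19 June 2009.

2009-06-19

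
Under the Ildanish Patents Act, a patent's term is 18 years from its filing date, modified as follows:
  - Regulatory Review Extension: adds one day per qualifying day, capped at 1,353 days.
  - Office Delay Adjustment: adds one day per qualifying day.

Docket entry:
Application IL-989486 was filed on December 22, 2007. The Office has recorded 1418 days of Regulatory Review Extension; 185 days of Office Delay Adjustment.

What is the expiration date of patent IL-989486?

Base term: filing date + 18 years → 22 December 2025.
Regulatory Review Extension: 1418 days claimed exceeds the 1353-day cap, so +1353 days → 5 September 2029.
Office Delay Adjustment: +185 days → 9 March 2030.

March 9, 2030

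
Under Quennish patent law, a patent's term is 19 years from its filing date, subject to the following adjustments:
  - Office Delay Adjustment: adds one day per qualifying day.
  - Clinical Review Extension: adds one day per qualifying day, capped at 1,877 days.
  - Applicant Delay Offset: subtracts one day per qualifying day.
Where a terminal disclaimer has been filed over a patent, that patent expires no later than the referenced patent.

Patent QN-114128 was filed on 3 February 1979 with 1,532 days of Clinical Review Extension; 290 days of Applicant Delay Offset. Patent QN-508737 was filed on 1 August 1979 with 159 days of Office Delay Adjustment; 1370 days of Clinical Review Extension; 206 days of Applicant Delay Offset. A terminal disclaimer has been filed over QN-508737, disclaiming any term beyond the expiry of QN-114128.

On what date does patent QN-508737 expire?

Natural term of QN-508737:
  Base: filing + 19 years → 1 August 1998.
  Office Delay Adjustment: +159 days → 7 January 1999.
  Clinical Review Extension: 1370 days (within the 1877-day cap) → +1370 days → 8 October 2002.
  Applicant Delay Offset: −206 days → 16 March 2002.
Expiry of referenced patent QN-114128:
  Base: filing + 19 years → 3 February 1998.
  Clinical Review Extension: 1532 days (within the 1877-day cap) → +1532 days → 15 April 2002.
  Applicant Delay Offset: −290 days → 29 June 2001.
Terminal disclaimer: QN-508737 expires on the earlier of 16 March 2002 and 29 June 2001.

June 29, 2001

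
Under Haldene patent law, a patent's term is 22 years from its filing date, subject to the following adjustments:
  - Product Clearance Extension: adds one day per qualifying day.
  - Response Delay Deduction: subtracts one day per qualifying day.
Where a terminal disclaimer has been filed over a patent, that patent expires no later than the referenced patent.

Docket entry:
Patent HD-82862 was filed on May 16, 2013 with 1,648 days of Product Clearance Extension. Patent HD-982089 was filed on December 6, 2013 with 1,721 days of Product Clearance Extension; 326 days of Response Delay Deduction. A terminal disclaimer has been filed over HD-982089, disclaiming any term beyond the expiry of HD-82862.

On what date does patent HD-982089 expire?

Natural term of HD-982089:
  Base: filing + 22 years → 6 December 2035.
  Product Clearance Extension: +1721 days → 22 August 2040.
  Response Delay Deduction: −326 days → 1 October 2039.
Expiry of referenced patent HD-82862:
  Base: filing + 22 years → 16 May 2035.
  Product Clearance Extension: +1648 days → 19 November 2039.
Terminal disclaimer: HD-982089 expires on the earlier of 1 October 2039 and 19 November 2039.

October 1, 2039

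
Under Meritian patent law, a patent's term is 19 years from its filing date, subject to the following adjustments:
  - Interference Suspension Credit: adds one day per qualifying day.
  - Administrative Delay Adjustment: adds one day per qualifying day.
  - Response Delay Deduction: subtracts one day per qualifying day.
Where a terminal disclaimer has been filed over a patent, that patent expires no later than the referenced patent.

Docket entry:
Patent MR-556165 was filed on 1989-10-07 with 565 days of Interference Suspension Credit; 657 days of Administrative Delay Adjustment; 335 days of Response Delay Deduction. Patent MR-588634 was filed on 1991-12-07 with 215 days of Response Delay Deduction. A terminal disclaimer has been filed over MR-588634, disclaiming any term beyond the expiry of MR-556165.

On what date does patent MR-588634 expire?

Natural term of MR-588634:
  Base: filing + 19 years → 7 December 2010.
  Response Delay Deduction: −215 days → 6 May 2010.
Expiry of referenced patent MR-556165:
  Base: filing + 19 years → 7 October 2008.
  Interference Suspension Credit: +565 days → 25 April 2010.
  Administrative Delay Adjustment: +657 days → 11 February 2012.
  Response Delay Deduction: −335 days → 13 March 2011.
Terminal disclaimer: MR-588634 expires on the earlier of 6 May 2010 and 13 March 2011.

2010-05-06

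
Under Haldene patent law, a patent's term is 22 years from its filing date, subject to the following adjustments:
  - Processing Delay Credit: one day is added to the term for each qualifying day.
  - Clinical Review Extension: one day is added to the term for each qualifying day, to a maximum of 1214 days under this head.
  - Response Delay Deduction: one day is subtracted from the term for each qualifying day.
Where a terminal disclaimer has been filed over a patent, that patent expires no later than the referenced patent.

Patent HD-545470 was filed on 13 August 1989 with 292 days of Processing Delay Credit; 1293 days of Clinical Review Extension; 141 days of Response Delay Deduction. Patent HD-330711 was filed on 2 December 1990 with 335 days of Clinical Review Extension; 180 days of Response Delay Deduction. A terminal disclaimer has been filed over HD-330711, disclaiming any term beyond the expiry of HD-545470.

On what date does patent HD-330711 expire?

May 6, 2013

Natural term of HD-330711:
  Base: filing + 22 years → 2 December 2012.
  Clinical Review Extension: 335 days (within the 1214-day cap) → +335 days → 2 November 2013.
  Response Delay Deduction: −180 days → 6 May 2013.
Expiry of referenced patent HD-545470:
  Base: filing + 22 years → 13 August 2011.
  Processing Delay Credit: +292 days → 31 May 2012.
  Clinical Review Extension: 1293 days claimed exceeds the 1214-day cap, so +1214 days → 27 September 2015.
  Response Delay Deduction: −141 days → 9 May 2015.
Terminal disclaimer: HD-330711 expires on the earlier of 6 May 2013 and 9 May 2015.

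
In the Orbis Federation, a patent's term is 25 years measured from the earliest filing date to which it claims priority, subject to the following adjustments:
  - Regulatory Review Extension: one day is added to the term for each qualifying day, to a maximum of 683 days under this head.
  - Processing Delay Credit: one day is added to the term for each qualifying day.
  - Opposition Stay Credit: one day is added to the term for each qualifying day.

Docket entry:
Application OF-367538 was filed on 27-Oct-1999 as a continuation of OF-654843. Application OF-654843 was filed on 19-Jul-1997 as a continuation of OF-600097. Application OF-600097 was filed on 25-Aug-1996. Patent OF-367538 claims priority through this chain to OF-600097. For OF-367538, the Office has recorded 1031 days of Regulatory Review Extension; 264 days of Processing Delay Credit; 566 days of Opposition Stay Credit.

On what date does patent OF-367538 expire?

Earliest priority filing: 25 August 1996.
Base term: 25 August 1996 + 25 years → 25 August 2021.
Regulatory Review Extension: 1031 days claimed exceeds the 683-day cap, so +683 days → 9 July 2023.
Processing Delay Credit: +264 days → 29 March 2024.
Opposition Stay Credit: +566 days → 16 October 2025.

2025-10-16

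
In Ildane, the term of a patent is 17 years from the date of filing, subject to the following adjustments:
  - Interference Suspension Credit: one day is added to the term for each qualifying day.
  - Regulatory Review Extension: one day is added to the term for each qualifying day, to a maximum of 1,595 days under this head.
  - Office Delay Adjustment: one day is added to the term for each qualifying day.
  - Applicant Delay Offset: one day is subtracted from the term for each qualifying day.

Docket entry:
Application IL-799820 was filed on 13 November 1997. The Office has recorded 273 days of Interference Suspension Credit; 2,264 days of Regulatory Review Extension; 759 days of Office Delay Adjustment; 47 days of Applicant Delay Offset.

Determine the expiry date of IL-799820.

2021-12-06

Base term: filing date + 17 years → 13 November 2014.
Interference Suspension Credit: +273 days → 13 August 2015.
Regulatory Review Extension: 2264 days claimed exceeds the 1595-day cap, so +1595 days → 25 December 2019.
Office Delay Adjustment: +759 days → 22 January 2022.
Applicant Delay Offset: −47 days → 6 December 2021.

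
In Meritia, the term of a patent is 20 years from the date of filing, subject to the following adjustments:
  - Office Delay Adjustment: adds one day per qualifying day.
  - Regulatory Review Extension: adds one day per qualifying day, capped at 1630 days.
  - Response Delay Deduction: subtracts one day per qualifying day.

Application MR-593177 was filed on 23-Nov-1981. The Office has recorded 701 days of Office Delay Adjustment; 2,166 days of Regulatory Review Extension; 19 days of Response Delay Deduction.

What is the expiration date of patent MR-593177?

March 23, 2008

Base term: filing date + 20 years → 23 November 2001.
Office Delay Adjustment: +701 days → 25 October 2003.
Regulatory Review Extension: 2166 days claimed exceeds the 1630-day cap, so +1630 days → 11 April 2008.
Response Delay Deduction: −19 days → 23 March 2008.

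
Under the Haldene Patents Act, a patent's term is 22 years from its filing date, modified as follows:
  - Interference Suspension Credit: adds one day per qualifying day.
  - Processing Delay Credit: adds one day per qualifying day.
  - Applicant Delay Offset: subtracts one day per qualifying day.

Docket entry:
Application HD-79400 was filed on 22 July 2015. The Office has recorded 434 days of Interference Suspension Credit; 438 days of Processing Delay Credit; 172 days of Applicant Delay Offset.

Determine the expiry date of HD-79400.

Base term: filing date + 22 years → 22 July 2037.
Interference Suspension Credit: +434 days → 29 September 2038.
Processing Delay Credit: +438 days → 11 December 2039.
Applicant Delay Offset: −172 days → 22 June 2039.

2039-06-22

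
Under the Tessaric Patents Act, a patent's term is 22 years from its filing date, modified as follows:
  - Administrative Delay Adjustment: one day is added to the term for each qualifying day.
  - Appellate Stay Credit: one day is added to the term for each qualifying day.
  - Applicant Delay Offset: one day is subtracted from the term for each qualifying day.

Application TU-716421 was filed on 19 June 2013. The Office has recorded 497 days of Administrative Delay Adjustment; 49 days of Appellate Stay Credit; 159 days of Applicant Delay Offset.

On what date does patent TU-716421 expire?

Base term: filing date + 22 years → 19 June 2035.
Administrative Delay Adjustment: +497 days → 28 October 2036.
Appellate Stay Credit: +49 days → 16 December 2036.
Applicant Delay Offset: −159 days → 10 July 2036.

July 10, 2036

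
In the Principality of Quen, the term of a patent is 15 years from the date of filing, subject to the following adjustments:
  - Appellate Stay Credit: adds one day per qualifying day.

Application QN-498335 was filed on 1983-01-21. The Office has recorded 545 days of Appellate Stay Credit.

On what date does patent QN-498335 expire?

July 20, 1999

Base term: filing date + 15 years → 21 January 1998.
Appellate Stay Credit: +545 days → 20 July 1999.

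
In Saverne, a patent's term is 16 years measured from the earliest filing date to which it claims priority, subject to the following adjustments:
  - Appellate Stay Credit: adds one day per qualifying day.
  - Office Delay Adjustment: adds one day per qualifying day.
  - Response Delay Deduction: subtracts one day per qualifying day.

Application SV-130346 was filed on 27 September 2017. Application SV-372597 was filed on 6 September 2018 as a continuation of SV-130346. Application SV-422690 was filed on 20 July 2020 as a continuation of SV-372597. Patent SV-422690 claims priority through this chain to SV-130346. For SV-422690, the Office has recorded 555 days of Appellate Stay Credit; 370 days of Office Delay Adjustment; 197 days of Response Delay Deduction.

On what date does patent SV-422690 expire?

September 25, 2035

Earliest priority filing: 27 September 2017.
Base term: 27 September 2017 + 16 years → 27 September 2033.
Appellate Stay Credit: +555 days → 5 April 2035.
Office Delay Adjustment: +370 days → 9 April 2036.
Response Delay Deduction: −197 days → 25 September 2035.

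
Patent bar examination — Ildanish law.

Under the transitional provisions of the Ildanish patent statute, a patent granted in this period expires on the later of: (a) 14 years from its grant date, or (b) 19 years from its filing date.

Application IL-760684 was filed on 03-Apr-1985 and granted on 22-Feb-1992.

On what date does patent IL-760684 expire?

February 22, 2006

(a) grant + 14 years → 22 February 2006.
(b) filing + 19 years → 3 April 2004.
Later of the two: 22 February 2006.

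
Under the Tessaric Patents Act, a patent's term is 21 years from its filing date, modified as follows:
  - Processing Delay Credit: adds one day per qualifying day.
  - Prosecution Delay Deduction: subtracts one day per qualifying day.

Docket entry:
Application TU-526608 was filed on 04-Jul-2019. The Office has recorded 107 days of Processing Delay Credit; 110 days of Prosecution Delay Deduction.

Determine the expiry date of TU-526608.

Base term: filing date + 21 years → 4 July 2040.
Processing Delay Credit: +107 days → 19 October 2040.
Prosecution Delay Deduction: −110 days → 1 July 2040.

July 1, 2040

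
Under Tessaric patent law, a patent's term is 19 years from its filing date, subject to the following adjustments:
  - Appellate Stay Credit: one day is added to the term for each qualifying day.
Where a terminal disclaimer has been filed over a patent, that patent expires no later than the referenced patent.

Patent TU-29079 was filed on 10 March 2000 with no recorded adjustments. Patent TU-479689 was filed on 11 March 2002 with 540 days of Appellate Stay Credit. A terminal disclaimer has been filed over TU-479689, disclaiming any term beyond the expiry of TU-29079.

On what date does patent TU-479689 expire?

Natural term of TU-479689:
  Base: filing + 19 years → 11 March 2021.
  Appellate Stay Credit: +540 days → 2 September 2022.
Expiry of referenced patent TU-29079:
  Base: filing + 19 years → 10 March 2019.
Terminal disclaimer: TU-479689 expires on the earlier of 2 September 2022 and 10 March 2019.

March 10, 2019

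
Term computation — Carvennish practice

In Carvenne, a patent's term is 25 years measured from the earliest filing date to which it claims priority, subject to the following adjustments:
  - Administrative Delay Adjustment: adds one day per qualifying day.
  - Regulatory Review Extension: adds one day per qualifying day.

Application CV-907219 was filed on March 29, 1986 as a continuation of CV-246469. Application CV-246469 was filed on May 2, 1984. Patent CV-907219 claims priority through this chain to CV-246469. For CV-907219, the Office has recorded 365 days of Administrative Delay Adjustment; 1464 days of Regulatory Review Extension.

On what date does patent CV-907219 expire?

May 5, 2014

Earliest priority filing: 2 May 1984.
Base term: 2 May 1984 + 25 years → 2 May 2009.
Administrative Delay Adjustment: +365 days → 2 May 2010.
Regulatory Review Extension: +1464 days → 5 May 2014.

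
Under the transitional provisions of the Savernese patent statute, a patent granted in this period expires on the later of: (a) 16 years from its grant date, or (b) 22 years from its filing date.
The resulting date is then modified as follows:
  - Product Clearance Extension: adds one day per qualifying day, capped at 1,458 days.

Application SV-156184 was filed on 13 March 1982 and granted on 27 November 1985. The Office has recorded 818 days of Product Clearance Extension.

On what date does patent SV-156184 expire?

2006-06-09

(a) grant + 16 years → 27 November 2001.
(b) filing + 22 years → 13 March 2004.
Later of the two: 13 March 2004.
Product Clearance Extension: 818 days (within the 1458-day cap) → +818 days → 9 June 2006.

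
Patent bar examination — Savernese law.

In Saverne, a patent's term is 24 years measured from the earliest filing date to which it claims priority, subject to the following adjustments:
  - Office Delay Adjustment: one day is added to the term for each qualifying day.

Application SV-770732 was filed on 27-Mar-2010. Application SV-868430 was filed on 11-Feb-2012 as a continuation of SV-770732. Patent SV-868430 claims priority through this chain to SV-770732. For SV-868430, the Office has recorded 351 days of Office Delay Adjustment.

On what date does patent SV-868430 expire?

2035-03-13

Earliest priority filing: 27 March 2010.
Base term: 27 March 2010 + 24 years → 27 March 2034.
Office Delay Adjustment: +351 days → 13 March 2035.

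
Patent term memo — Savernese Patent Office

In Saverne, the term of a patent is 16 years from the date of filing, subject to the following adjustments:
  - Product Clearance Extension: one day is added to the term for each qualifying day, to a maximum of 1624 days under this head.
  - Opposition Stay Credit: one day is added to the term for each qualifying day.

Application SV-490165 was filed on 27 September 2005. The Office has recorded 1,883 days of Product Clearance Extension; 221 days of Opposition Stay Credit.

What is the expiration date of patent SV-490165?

October 16, 2026

Base term: filing date + 16 years → 27 September 2021.
Product Clearance Extension: 1883 days claimed exceeds the 1624-day cap, so +1624 days → 9 March 2026.
Opposition Stay Credit: +221 days → 16 October 2026.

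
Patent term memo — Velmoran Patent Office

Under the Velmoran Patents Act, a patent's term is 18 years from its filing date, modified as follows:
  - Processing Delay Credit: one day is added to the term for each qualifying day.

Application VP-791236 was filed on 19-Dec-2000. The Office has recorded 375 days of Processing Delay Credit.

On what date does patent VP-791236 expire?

2019-12-29

Base term: filing date + 18 years → 19 December 2018.
Processing Delay Credit: +375 days → 29 December 2019.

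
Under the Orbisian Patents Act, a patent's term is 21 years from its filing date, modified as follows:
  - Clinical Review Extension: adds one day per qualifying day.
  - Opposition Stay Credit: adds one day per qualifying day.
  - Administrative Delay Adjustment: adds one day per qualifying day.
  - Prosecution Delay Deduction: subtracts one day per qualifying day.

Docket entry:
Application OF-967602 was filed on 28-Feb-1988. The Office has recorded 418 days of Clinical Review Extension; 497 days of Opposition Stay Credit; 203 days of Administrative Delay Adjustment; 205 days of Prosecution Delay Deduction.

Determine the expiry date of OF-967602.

Base term: filing date + 21 years → 28 February 2009.
Clinical Review Extension: +418 days → 22 April 2010.
Opposition Stay Credit: +497 days → 1 September 2011.
Administrative Delay Adjustment: +203 days → 22 March 2012.
Prosecution Delay Deduction: −205 days → 30 August 2011.

2011-08-30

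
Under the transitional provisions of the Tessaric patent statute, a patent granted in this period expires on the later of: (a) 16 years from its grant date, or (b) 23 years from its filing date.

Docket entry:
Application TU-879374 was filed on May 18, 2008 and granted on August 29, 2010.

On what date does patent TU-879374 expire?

(a) grant + 16 years → 29 August 2026.
(b) filing + 23 years → 18 May 2031.
Later of the two: 18 May 2031.

May 18, 2031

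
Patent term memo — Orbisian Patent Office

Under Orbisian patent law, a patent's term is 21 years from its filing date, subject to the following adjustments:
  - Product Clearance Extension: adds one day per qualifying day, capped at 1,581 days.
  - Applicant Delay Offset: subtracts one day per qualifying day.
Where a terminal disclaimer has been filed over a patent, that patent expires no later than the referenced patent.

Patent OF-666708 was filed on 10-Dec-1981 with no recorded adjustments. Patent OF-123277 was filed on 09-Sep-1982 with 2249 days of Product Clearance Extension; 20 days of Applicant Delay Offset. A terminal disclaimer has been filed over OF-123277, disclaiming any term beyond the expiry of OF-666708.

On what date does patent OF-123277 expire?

2002-12-10

Natural term of OF-123277:
  Base: filing + 21 years → 9 September 2003.
  Product Clearance Extension: 2249 days claimed exceeds the 1581-day cap, so +1581 days → 7 January 2008.
  Applicant Delay Offset: −20 days → 18 December 2007.
Expiry of referenced patent OF-666708:
  Base: filing + 21 years → 10 December 2002.
Terminal disclaimer: OF-123277 expires on the earlier of 18 December 2007 and 10 December 2002.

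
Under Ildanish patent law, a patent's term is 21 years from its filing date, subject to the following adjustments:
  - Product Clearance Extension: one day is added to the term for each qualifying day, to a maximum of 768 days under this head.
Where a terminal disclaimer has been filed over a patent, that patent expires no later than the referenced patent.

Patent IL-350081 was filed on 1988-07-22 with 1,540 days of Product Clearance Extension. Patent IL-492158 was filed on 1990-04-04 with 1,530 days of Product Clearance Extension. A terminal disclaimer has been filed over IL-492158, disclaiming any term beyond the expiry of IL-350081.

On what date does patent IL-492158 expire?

2011-08-29

Natural term of IL-492158:
  Base: filing + 21 years → 4 April 2011.
  Product Clearance Extension: 1530 days claimed exceeds the 768-day cap, so +768 days → 11 May 2013.
Expiry of referenced patent IL-350081:
  Base: filing + 21 years → 22 July 2009.
  Product Clearance Extension: 1540 days claimed exceeds the 768-day cap, so +768 days → 29 August 2011.
Terminal disclaimer: IL-492158 expires on the earlier of 11 May 2013 and 29 August 2011.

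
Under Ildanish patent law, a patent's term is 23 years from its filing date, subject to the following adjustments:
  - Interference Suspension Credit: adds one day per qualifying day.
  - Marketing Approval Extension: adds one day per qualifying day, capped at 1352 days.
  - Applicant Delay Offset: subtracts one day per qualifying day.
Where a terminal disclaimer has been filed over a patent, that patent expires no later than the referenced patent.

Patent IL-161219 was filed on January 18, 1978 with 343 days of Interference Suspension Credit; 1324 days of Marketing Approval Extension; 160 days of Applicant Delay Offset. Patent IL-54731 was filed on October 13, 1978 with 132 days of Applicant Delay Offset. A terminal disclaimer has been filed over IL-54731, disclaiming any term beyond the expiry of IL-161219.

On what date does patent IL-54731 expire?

2001-06-03

Natural term of IL-54731:
  Base: filing + 23 years → 13 October 2001.
  Applicant Delay Offset: −132 days → 3 June 2001.
Expiry of referenced patent IL-161219:
  Base: filing + 23 years → 18 January 2001.
  Interference Suspension Credit: +343 days → 27 December 2001.
  Marketing Approval Extension: 1324 days (within the 1352-day cap) → +1324 days → 12 August 2005.
  Applicant Delay Offset: −160 days → 5 March 2005.
Terminal disclaimer: IL-54731 expires on the earlier of 3 June 2001 and 5 March 2005.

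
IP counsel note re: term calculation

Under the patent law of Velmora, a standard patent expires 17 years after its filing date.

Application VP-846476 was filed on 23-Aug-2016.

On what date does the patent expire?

Filing date + 17 years → 23 August 2033.

2033-08-23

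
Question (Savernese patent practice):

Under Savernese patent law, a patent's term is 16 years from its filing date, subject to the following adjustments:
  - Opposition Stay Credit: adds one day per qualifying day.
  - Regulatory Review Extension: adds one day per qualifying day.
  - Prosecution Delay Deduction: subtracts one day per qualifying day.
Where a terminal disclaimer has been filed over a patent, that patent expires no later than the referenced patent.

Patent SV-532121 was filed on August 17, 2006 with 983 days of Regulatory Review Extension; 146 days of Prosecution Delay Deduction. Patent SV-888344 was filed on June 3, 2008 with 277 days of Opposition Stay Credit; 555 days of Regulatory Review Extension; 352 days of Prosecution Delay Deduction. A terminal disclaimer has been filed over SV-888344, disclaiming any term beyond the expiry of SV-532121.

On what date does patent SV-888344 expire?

Natural term of SV-888344:
  Base: filing + 16 years → 3 June 2024.
  Opposition Stay Credit: +277 days → 7 March 2025.
  Regulatory Review Extension: +555 days → 13 September 2026.
  Prosecution Delay Deduction: −352 days → 26 September 2025.
Expiry of referenced patent SV-532121:
  Base: filing + 16 years → 17 August 2022.
  Regulatory Review Extension: +983 days → 26 April 2025.
  Prosecution Delay Deduction: −146 days → 1 December 2024.
Terminal disclaimer: SV-888344 expires on the earlier of 26 September 2025 and 1 December 2024.

2024-12-01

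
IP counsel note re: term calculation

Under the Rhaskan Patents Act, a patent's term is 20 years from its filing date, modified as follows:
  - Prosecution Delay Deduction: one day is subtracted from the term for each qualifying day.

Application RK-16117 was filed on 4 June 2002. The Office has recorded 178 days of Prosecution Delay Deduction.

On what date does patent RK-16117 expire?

Base term: filing date + 20 years → 4 June 2022.
Prosecution Delay Deduction: −178 days → 8 December 2021.

December 8, 2021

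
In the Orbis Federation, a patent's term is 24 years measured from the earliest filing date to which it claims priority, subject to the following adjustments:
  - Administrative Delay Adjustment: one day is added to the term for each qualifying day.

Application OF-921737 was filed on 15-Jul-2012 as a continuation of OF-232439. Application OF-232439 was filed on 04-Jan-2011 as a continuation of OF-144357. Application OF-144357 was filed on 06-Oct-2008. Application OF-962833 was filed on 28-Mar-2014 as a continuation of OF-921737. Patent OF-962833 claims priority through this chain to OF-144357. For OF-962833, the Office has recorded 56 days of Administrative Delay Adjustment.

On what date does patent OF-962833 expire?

December 1, 2032

Earliest priority filing: 6 October 2008.
Base term: 6 October 2008 + 24 years → 6 October 2032.
Administrative Delay Adjustment: +56 days → 1 December 2032.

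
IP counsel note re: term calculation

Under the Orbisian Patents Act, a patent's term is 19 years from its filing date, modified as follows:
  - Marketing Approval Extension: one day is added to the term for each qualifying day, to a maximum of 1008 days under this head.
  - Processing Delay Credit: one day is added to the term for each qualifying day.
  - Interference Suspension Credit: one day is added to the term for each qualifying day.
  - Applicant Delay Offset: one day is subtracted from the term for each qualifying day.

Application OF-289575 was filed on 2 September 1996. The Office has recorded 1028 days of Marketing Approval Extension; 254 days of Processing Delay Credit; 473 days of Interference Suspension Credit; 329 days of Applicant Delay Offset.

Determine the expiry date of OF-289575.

July 9, 2019

Base term: filing date + 19 years → 2 September 2015.
Marketing Approval Extension: 1028 days claimed exceeds the 1008-day cap, so +1008 days → 6 June 2018.
Processing Delay Credit: +254 days → 15 February 2019.
Interference Suspension Credit: +473 days → 2 June 2020.
Applicant Delay Offset: −329 days → 9 July 2019.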